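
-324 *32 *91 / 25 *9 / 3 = -2830464 / 25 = -113218.56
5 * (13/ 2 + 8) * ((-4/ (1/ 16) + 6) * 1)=-4205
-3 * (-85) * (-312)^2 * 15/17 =21902400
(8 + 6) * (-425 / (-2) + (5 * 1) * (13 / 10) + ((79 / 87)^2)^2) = 176195708360 / 57289761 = 3075.52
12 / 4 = 3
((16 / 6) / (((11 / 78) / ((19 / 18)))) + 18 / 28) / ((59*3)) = 28555 / 245322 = 0.12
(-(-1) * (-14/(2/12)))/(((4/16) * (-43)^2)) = -336/1849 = -0.18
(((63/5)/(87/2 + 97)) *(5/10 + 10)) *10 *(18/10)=23814/1405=16.95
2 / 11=0.18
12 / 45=4 / 15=0.27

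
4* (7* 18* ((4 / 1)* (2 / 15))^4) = 229376 / 5625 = 40.78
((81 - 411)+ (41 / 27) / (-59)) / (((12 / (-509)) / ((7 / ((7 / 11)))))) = 2943567869 / 19116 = 153984.51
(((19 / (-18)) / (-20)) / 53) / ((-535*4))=-19 / 40831200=-0.00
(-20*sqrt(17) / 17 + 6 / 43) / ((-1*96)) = -1 / 688 + 5*sqrt(17) / 408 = 0.05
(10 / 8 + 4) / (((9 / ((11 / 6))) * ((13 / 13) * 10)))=77 / 720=0.11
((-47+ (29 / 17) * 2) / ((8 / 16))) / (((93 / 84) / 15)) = -622440 / 527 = -1181.10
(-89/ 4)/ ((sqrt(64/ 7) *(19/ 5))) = -445 *sqrt(7)/ 608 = -1.94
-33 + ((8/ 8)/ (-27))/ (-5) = -4454/ 135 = -32.99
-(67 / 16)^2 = -4489 / 256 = -17.54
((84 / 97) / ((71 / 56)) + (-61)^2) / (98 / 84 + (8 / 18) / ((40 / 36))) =768936930 / 323689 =2375.54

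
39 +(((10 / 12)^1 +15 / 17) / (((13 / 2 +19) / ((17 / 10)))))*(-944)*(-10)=171167 / 153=1118.74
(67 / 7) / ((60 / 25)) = 335 / 84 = 3.99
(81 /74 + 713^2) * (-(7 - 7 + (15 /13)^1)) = -43406985 /74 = -586580.88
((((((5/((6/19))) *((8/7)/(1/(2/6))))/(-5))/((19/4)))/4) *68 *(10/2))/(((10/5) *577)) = -680/36351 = -0.02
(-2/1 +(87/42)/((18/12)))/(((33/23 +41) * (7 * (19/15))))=-1495/908656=-0.00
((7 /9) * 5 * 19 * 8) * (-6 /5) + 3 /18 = -4255 /6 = -709.17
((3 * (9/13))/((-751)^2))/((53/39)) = 81/29892053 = 0.00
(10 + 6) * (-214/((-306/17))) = 1712/9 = 190.22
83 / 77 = 1.08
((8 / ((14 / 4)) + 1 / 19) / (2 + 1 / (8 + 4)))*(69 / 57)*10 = 171672 / 12635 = 13.59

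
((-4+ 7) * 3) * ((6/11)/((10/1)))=27/55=0.49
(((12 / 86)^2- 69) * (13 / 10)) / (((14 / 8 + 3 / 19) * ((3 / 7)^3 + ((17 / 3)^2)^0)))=-2161147989 / 49599425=-43.57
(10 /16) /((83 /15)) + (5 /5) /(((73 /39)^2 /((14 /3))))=1.44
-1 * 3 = -3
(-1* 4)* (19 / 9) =-8.44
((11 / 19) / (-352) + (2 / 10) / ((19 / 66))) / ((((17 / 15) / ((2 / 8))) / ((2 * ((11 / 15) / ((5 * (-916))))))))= -23177 / 473388800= -0.00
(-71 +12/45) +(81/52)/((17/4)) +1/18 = -1398491/19890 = -70.31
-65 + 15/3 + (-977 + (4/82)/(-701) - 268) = -37507007/28741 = -1305.00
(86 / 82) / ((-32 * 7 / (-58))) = 1247 / 4592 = 0.27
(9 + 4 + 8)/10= 21/10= 2.10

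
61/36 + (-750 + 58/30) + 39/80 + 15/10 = -535957/720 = -744.38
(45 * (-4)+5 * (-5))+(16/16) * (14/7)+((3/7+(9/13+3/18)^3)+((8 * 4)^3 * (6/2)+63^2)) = 339066187477/3321864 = 102071.06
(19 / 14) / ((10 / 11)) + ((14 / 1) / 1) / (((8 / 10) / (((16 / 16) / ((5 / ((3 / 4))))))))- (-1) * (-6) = -1.88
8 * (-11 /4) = -22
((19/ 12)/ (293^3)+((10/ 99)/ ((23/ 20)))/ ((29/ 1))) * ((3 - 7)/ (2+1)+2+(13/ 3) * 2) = 140863966663/ 4982934107943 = 0.03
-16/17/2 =-8/17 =-0.47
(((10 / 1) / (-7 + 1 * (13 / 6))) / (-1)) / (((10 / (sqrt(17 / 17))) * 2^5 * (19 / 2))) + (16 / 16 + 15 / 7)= 96997 / 30856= 3.14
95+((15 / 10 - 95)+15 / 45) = 1.83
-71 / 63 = -1.13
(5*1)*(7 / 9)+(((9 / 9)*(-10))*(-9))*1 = 845 / 9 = 93.89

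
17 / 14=1.21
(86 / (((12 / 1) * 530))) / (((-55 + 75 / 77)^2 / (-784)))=-12492403 / 3439488000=-0.00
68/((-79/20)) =-1360/79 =-17.22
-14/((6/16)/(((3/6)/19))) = -56/57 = -0.98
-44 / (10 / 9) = -198 / 5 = -39.60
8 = 8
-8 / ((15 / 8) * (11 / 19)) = -1216 / 165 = -7.37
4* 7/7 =4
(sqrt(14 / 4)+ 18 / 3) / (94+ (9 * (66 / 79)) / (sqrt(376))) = -140778 * sqrt(94) / 5183586535 - 23463 * sqrt(329) / 5183586535+ 27572738 * sqrt(14) / 5183586535+ 330872856 / 5183586535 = 0.08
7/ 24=0.29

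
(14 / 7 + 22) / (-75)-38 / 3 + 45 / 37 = -11.77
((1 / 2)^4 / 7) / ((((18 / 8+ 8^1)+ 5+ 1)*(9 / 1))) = 1 / 16380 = 0.00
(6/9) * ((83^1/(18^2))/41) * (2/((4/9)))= 83/4428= 0.02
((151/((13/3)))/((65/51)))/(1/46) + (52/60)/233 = 742856059/590655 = 1257.68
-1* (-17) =17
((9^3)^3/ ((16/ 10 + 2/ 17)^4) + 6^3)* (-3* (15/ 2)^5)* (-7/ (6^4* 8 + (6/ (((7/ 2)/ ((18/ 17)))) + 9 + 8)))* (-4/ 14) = -5482579107898230072721875/ 8985883192696576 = -610132470.05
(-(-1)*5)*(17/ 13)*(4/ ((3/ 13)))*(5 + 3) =2720/ 3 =906.67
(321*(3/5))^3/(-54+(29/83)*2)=-74123676801/553000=-134039.20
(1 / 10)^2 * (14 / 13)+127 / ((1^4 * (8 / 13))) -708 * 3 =-4985797 / 2600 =-1917.61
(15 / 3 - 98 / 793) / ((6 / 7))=9023 / 1586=5.69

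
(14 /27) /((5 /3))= 14 /45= 0.31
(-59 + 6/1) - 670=-723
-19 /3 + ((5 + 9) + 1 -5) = 11 /3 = 3.67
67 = 67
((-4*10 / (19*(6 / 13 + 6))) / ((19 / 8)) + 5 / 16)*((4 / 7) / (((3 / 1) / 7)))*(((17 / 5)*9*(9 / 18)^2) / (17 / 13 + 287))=939913 / 151539136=0.01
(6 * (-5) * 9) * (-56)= 15120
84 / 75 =28 / 25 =1.12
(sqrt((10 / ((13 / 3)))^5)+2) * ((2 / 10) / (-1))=-180 * sqrt(390) / 2197 - 2 / 5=-2.02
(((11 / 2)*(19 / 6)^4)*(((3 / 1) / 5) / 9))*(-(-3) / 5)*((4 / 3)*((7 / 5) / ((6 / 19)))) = 190659623 / 1458000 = 130.77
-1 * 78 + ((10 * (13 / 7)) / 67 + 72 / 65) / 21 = -49892212 / 640185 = -77.93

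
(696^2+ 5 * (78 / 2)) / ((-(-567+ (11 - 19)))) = 484611 / 575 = 842.80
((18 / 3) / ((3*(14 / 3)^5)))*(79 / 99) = 2133 / 2958032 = 0.00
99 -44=55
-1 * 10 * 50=-500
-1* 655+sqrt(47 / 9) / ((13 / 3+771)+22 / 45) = -655+15* sqrt(47) / 34912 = -655.00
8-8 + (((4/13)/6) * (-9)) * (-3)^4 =-486/13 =-37.38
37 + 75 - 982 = -870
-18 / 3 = -6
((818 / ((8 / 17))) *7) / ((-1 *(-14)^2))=-6953 / 112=-62.08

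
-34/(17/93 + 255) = -93/698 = -0.13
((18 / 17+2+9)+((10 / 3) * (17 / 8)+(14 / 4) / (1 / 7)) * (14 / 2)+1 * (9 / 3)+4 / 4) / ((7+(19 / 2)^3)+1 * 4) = 96754 / 354297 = 0.27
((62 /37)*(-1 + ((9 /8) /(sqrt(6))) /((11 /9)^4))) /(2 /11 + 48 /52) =-4433 /2923 + 7932249*sqrt(6) /62248208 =-1.20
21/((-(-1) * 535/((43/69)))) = 0.02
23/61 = 0.38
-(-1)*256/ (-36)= -64/ 9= -7.11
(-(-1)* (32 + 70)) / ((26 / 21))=1071 / 13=82.38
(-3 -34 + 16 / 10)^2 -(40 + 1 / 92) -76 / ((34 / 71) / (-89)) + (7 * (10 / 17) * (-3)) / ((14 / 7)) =599473231 / 39100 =15331.80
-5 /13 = -0.38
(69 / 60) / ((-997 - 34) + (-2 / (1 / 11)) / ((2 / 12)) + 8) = -23 / 23100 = -0.00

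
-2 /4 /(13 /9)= -9 /26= -0.35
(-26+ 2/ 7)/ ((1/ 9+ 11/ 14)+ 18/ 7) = -3240/ 437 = -7.41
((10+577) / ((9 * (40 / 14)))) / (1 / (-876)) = -299957 / 15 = -19997.13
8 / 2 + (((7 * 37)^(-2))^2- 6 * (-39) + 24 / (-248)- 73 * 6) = -27912635059852 / 139495677391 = -200.10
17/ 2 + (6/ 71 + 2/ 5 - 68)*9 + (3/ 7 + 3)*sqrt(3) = -425389/ 710 + 24*sqrt(3)/ 7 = -593.20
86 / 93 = 0.92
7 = 7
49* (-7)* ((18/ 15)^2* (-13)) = 160524/ 25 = 6420.96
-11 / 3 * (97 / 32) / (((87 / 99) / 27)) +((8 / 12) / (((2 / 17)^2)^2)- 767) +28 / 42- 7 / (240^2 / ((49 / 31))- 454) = 5822829838303 / 2454588768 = 2372.22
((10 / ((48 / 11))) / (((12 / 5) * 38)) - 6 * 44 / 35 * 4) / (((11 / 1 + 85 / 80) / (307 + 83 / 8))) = -29318439821 / 36963360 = -793.18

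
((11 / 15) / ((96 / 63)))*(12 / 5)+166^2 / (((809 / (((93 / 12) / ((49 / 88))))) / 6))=2845.66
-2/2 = -1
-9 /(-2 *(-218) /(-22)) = 99 /218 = 0.45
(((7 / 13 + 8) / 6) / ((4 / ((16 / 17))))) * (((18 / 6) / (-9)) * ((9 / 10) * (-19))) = 1.91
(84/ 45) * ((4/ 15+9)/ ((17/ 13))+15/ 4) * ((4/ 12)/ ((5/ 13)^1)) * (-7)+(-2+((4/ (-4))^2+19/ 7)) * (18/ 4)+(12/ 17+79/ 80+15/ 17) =-722441557/ 6426000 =-112.42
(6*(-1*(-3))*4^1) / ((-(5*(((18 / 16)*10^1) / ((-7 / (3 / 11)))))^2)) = -758912 / 50625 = -14.99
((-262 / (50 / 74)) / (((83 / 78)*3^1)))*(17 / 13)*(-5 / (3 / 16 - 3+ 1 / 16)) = -1318384 / 4565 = -288.80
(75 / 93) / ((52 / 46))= 0.71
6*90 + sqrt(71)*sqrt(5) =sqrt(355) + 540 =558.84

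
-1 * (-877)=877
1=1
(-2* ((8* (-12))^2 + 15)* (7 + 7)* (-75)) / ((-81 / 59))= -127080100 / 9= -14120011.11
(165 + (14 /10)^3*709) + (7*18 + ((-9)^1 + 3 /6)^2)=1154373 /500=2308.75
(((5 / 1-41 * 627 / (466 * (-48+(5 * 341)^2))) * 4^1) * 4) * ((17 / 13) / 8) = 115144921951 / 8805233333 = 13.08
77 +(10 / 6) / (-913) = 210898 / 2739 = 77.00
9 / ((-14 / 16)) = -72 / 7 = -10.29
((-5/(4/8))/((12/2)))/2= -5/6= -0.83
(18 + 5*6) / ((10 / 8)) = 192 / 5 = 38.40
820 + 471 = 1291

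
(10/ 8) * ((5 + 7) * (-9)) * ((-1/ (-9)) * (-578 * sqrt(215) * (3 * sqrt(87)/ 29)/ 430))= 2601 * sqrt(18705)/ 1247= 285.27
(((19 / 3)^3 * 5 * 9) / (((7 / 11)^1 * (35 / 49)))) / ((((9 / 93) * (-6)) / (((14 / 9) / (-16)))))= 16372433 / 3888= 4211.02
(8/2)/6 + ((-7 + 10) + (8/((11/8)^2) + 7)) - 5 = 3593/363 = 9.90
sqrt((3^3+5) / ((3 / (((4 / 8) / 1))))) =4 * sqrt(3) / 3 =2.31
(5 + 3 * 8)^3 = 24389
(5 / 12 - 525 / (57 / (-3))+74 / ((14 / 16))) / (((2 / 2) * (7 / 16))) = 718964 / 2793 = 257.42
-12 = -12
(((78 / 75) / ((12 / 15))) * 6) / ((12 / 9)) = 117 / 20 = 5.85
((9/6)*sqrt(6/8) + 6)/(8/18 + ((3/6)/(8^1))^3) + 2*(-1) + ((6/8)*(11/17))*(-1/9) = 27648*sqrt(3)/16393 + 38252869/3344172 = 14.36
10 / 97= 0.10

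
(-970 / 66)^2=235225 / 1089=216.00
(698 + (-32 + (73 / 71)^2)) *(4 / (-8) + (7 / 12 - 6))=-3362635 / 852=-3946.75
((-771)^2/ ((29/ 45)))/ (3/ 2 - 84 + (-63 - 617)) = -10699938/ 8845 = -1209.72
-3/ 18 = -1/ 6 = -0.17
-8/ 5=-1.60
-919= -919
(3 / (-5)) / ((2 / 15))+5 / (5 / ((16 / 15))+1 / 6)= -1617 / 466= -3.47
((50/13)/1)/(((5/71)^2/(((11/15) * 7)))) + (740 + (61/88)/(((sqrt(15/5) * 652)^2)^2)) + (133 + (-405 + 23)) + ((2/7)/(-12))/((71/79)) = 20677307880436531883437/4623653815237416960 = 4472.07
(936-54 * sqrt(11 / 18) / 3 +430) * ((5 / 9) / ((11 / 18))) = 13660 / 11-30 * sqrt(22) / 11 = 1229.03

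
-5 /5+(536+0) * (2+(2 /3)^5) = 277405 /243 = 1141.58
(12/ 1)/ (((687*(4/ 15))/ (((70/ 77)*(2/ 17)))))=300/ 42823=0.01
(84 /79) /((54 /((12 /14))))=4 /237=0.02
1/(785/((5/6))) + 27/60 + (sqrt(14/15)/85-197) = -1851491/9420 + sqrt(210)/1275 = -196.54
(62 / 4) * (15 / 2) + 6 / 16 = 116.62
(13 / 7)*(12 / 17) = 156 / 119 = 1.31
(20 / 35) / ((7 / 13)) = 52 / 49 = 1.06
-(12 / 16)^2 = -9 / 16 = -0.56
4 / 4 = 1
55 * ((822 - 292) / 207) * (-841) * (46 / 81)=-49030300 / 729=-67256.93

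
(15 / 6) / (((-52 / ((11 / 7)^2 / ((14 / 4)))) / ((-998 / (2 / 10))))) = 169.26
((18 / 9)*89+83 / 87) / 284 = 15569 / 24708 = 0.63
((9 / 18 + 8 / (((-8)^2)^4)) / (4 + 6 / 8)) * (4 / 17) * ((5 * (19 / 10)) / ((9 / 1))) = 61681 / 2359296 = 0.03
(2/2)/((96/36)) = 3/8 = 0.38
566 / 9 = 62.89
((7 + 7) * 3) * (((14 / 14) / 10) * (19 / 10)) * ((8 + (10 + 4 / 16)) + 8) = 8379 / 40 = 209.48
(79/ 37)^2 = 6241/ 1369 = 4.56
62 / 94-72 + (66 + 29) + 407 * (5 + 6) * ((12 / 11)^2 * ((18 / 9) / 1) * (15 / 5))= 1503608 / 47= 31991.66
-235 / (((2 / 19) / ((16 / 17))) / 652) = -23289440 / 17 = -1369967.06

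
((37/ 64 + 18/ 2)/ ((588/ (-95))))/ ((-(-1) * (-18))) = 58235/ 677376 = 0.09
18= 18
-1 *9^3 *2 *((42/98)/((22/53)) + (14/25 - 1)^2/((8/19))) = -418827267/192500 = -2175.73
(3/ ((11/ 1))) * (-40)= -120/ 11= -10.91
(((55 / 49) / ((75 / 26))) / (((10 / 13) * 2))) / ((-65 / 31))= -4433 / 36750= -0.12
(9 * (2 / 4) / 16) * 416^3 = 20247552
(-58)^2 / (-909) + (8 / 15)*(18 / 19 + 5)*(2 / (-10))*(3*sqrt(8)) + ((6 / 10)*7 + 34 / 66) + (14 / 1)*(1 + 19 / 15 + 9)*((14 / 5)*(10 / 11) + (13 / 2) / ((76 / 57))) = 234270053 / 199980 - 1808*sqrt(2) / 475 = 1166.08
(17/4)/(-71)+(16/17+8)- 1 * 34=-121273/4828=-25.12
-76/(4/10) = -190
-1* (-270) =270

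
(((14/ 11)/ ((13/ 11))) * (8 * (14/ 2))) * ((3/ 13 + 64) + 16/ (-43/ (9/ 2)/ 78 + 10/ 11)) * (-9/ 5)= -23559864048/ 2566265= -9180.60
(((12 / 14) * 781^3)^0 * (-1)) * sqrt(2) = -sqrt(2) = -1.41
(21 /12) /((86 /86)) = 7 /4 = 1.75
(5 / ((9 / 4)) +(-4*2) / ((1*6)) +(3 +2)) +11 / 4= 311 / 36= 8.64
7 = 7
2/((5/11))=22/5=4.40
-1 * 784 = -784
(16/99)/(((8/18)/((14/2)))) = 28/11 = 2.55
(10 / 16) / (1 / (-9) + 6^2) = 45 / 2584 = 0.02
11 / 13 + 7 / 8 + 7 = 907 / 104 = 8.72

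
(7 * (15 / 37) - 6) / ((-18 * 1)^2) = -13 / 1332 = -0.01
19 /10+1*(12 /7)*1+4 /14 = 39 /10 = 3.90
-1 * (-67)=67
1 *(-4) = -4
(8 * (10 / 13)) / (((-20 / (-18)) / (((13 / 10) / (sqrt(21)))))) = 12 * sqrt(21) / 35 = 1.57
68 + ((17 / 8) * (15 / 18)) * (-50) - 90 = -2653 / 24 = -110.54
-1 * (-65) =65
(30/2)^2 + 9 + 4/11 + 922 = 1156.36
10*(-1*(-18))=180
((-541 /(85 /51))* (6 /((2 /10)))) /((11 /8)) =-77904 /11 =-7082.18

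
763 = 763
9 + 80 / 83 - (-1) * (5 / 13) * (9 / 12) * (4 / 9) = 10.09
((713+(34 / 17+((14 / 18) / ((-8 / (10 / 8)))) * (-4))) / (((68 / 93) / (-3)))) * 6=-4790895 / 272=-17613.58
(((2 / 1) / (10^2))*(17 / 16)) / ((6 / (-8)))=-17 / 600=-0.03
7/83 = 0.08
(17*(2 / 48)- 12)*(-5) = 1355 / 24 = 56.46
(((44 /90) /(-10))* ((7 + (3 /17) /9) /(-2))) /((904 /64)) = 15752 /1296675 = 0.01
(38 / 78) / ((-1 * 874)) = -1 / 1794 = -0.00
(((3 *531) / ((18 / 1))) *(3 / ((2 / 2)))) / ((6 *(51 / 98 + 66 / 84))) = 33.88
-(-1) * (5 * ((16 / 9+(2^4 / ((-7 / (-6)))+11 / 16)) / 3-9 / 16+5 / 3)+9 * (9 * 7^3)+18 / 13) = 68346053 / 2457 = 27816.87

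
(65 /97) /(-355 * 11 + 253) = -65 /354244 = -0.00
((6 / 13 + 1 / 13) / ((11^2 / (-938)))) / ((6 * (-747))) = 3283 / 3525093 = 0.00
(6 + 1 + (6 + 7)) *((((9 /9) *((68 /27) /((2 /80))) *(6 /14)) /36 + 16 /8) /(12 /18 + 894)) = 9070 /126819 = 0.07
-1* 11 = -11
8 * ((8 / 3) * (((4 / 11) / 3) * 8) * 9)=186.18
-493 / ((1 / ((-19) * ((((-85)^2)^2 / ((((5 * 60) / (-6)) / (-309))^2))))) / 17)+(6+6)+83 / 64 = 20318052053675075 / 64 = 317469563338673.05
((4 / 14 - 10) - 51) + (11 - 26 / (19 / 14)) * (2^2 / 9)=-77015 / 1197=-64.34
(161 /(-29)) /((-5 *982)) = 161 /142390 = 0.00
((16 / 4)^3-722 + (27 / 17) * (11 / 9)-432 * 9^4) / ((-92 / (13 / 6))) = 66766.49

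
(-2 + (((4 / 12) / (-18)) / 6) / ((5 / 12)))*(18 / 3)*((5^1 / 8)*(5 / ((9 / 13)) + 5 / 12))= -74525 / 1296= -57.50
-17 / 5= -3.40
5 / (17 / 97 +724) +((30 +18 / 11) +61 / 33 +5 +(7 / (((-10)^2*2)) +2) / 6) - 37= 113179391 / 61815600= 1.83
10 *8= 80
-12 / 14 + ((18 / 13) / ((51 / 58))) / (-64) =-21825 / 24752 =-0.88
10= 10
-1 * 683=-683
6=6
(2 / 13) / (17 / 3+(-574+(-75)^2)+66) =3 / 99892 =0.00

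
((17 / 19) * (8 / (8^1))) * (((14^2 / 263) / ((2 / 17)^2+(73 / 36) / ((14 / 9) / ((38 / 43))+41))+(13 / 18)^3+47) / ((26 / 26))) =53.27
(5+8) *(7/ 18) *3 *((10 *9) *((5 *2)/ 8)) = 6825/ 4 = 1706.25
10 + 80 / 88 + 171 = 2001 / 11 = 181.91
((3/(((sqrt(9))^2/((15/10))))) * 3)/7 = 3/14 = 0.21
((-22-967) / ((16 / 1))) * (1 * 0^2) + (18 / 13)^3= 5832 / 2197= 2.65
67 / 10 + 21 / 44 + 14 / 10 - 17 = -1853 / 220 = -8.42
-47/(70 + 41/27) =-1269/1931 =-0.66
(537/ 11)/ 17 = 537/ 187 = 2.87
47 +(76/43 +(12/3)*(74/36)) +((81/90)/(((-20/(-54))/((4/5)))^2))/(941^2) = 61029015875089/1070878584375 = 56.99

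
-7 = -7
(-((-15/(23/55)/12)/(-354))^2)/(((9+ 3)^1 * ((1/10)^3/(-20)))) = 47265625/397752984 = 0.12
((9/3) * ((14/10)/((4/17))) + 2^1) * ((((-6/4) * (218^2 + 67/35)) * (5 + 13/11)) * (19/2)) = -639901029051/7700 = -83104029.75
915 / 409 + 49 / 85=2.81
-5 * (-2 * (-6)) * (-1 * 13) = 780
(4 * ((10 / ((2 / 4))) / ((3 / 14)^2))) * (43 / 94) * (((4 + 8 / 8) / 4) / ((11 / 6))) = 842800 / 1551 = 543.39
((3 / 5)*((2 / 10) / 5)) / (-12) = -1 / 500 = -0.00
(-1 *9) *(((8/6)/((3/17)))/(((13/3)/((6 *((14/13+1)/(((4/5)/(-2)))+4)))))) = 18972/169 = 112.26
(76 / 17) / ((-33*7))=-76 / 3927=-0.02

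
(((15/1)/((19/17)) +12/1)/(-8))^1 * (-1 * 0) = 0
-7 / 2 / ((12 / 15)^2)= -175 / 32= -5.47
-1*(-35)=35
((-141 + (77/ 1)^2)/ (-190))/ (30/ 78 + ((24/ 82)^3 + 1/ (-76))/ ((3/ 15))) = -10371783448/ 151232175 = -68.58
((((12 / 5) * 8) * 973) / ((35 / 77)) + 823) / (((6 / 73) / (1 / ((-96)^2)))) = 55.34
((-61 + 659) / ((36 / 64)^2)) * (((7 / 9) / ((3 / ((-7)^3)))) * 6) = -735128576 / 729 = -1008406.83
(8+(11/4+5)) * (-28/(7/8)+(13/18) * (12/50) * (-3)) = -51219/100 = -512.19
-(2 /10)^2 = -1 /25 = -0.04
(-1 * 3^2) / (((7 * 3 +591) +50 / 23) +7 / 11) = -253 / 17283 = -0.01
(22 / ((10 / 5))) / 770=1 / 70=0.01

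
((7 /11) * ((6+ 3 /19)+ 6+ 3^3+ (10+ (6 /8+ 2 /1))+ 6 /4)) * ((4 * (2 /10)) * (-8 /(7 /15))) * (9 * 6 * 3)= -1434672 /19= -75509.05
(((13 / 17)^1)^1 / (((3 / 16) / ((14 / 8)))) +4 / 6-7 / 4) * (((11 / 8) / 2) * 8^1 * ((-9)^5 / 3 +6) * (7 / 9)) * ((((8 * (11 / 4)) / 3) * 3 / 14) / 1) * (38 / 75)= -3724547827 / 9180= -405724.16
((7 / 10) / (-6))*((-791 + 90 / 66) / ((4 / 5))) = 30401 / 264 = 115.16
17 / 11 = 1.55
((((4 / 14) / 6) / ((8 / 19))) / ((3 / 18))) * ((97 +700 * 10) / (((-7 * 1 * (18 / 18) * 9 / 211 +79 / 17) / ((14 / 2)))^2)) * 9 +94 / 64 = 218608670968889 / 1946380832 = 112315.47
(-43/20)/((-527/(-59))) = -0.24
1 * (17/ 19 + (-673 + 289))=-7279/ 19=-383.11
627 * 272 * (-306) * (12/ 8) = -78279696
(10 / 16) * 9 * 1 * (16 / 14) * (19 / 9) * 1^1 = 95 / 7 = 13.57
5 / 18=0.28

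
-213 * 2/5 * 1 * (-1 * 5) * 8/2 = 1704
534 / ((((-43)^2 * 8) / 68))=4539 / 1849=2.45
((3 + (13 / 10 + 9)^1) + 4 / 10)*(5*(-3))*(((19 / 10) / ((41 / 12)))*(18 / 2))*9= -1897587 / 205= -9256.52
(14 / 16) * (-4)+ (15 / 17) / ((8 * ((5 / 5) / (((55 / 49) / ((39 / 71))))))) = -283687 / 86632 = -3.27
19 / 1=19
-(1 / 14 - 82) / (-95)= -1147 / 1330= -0.86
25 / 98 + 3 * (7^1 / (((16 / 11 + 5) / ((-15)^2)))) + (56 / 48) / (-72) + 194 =1392133879 / 1502928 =926.28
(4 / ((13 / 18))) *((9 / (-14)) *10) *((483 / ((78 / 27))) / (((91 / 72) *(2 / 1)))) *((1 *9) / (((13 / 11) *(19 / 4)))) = -14341821120 / 3798613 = -3775.54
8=8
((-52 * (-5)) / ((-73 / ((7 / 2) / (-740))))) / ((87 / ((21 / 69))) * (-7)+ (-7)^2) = -91 / 10544704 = -0.00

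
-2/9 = -0.22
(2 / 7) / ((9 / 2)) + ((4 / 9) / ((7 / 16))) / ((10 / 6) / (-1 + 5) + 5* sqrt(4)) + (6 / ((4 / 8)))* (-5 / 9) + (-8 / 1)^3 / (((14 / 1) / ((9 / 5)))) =-81376 / 1125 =-72.33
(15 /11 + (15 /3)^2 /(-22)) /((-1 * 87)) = -0.00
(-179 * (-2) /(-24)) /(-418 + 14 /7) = 179 /4992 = 0.04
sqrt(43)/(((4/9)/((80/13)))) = 180 * sqrt(43)/13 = 90.80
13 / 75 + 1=1.17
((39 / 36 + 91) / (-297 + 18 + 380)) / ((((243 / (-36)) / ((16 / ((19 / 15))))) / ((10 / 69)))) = -884000 / 3575097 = -0.25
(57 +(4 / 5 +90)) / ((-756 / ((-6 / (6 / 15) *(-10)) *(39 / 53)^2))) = -624455 / 39326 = -15.88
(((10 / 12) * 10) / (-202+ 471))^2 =625 / 651249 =0.00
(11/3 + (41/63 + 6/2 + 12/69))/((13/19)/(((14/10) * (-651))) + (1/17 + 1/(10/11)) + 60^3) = 7608378050/219374791600269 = 0.00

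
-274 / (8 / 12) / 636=-137 / 212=-0.65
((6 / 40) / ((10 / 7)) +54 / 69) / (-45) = -1361 / 69000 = -0.02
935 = 935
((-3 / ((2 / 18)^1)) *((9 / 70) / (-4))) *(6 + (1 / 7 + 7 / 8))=95499 / 15680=6.09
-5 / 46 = -0.11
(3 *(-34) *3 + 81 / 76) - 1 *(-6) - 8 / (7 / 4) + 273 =-16229 / 532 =-30.51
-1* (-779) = 779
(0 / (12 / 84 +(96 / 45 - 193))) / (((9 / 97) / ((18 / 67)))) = 0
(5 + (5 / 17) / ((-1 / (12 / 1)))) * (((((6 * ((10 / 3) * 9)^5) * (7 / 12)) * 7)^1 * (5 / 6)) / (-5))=-2480625000 / 17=-145919117.65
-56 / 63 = -8 / 9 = -0.89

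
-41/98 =-0.42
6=6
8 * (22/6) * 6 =176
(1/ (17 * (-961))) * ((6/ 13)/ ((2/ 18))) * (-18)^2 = -17496/ 212381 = -0.08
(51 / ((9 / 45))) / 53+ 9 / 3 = 414 / 53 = 7.81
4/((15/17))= 68/15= 4.53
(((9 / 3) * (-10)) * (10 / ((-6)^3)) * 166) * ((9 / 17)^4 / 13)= 1512675 / 1085773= 1.39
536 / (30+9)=536 / 39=13.74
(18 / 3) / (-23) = -6 / 23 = -0.26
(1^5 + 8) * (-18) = -162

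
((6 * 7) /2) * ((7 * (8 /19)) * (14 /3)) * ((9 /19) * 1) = 49392 /361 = 136.82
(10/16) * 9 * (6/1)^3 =1215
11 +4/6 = 35/3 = 11.67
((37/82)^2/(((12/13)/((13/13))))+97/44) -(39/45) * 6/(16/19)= -16641407/4437840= -3.75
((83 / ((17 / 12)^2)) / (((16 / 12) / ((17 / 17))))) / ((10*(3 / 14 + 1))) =62748 / 24565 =2.55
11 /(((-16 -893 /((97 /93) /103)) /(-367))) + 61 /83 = 554393426 /710114717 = 0.78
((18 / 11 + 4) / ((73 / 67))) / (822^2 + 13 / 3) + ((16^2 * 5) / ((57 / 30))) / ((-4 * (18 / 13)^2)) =-220069508784982 / 2505081387105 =-87.85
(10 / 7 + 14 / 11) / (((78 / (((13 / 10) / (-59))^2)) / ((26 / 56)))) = 2197 / 281438850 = 0.00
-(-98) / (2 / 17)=833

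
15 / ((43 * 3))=5 / 43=0.12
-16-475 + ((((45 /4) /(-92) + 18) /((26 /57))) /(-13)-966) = -181602491 /124384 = -1460.01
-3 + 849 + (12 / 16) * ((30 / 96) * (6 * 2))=848.81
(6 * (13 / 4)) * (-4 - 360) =-7098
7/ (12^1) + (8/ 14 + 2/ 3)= 51/ 28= 1.82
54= 54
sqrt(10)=3.16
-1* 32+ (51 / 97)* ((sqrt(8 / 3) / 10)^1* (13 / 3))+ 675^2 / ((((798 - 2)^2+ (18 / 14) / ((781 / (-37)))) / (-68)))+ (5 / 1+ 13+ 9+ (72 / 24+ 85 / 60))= -49.11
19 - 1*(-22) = 41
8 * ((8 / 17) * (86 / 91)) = 5504 / 1547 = 3.56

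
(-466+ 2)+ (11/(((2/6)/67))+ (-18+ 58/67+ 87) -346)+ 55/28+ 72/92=63583435/43148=1473.61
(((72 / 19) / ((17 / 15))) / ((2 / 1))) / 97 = 540 / 31331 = 0.02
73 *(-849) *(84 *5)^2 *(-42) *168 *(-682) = -52610457440217600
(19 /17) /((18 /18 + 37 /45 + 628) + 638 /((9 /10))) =855 /1024114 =0.00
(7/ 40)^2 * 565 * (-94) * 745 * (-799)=30981713189/ 32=968178537.16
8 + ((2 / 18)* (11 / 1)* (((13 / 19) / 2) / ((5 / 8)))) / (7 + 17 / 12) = 232568 / 28785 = 8.08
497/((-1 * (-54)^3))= 497/157464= 0.00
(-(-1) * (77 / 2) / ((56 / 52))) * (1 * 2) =143 / 2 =71.50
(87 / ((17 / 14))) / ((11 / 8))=9744 / 187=52.11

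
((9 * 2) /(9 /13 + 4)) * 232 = 54288 /61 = 889.97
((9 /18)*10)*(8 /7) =40 /7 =5.71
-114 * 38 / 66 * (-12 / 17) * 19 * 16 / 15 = 877952 / 935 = 938.99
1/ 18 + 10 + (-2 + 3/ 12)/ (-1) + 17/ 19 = 12.70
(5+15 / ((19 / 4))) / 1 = 155 / 19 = 8.16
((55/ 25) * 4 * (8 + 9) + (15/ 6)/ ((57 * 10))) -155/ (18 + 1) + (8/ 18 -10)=451067/ 3420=131.89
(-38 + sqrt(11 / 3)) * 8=-288.68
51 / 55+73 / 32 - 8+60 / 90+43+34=384781 / 5280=72.88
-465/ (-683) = 465/ 683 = 0.68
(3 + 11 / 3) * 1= 20 / 3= 6.67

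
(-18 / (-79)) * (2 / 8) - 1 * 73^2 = -841973 / 158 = -5328.94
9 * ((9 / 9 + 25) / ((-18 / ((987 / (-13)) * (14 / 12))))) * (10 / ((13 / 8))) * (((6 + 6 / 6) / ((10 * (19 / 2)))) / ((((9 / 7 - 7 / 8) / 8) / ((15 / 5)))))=173332992 / 5681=30511.00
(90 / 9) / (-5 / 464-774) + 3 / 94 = 641263 / 33759254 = 0.02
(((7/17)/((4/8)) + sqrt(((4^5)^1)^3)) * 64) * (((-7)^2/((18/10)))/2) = 1455809600/51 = 28545286.27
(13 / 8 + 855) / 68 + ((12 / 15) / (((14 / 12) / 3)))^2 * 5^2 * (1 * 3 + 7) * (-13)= -366276683 / 26656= -13740.87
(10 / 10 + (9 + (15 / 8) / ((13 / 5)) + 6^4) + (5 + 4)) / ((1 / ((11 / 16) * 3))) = 2713.67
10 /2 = 5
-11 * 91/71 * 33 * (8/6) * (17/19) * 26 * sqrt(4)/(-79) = 38934896/106571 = 365.34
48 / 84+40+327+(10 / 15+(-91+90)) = 7712 / 21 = 367.24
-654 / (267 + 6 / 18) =-981 / 401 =-2.45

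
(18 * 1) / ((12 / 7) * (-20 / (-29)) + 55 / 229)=836766 / 66125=12.65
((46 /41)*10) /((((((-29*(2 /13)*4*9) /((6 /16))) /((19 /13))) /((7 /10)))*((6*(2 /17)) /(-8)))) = 52003 /171216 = 0.30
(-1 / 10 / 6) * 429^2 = -61347 / 20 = -3067.35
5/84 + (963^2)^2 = 72241114021529/84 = 860013262161.06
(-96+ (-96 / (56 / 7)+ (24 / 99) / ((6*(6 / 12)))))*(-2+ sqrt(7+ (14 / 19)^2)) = 21368 / 99 - 10684*sqrt(2723) / 1881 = -80.56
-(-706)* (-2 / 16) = -353 / 4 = -88.25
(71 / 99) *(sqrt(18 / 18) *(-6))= -142 / 33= -4.30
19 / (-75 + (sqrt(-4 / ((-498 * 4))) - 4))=-747498 / 3108017 - 19 * sqrt(498) / 3108017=-0.24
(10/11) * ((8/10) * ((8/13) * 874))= 55936/143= 391.16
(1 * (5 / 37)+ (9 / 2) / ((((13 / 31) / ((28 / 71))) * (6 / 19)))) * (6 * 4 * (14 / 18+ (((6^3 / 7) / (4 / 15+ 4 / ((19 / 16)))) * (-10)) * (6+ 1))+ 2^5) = -5104100687776 / 26535327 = -192351.15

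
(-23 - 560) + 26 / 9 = -5221 / 9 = -580.11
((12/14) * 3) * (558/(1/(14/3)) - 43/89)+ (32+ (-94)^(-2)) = 37029644343/5504828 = 6726.76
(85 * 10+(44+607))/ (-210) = -7.15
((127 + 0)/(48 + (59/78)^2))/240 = 64389/5910260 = 0.01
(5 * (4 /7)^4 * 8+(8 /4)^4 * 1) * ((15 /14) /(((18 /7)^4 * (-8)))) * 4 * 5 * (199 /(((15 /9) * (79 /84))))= -3025795 /19197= -157.62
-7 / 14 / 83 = -1 / 166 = -0.01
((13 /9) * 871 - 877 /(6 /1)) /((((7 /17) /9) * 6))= 4050.65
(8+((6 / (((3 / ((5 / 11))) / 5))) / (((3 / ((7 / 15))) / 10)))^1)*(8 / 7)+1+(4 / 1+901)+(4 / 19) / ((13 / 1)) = 158031890 / 171171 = 923.24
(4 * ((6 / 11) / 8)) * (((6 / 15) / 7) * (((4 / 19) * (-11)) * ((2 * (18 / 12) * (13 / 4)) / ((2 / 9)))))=-1053 / 665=-1.58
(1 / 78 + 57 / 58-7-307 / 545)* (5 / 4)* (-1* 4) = 4048312 / 123279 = 32.84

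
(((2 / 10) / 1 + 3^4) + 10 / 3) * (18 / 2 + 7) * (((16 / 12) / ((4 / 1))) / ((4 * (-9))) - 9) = -4935056 / 405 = -12185.32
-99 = -99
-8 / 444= -2 / 111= -0.02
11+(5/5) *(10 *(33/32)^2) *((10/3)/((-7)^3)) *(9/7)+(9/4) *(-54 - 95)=-324.38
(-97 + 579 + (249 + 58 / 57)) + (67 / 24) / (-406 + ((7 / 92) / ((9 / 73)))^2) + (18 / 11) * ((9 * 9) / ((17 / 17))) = 150743927721529 / 174359911341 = 864.56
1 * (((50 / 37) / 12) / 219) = 25 / 48618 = 0.00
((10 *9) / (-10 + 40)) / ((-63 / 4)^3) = -64 / 83349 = -0.00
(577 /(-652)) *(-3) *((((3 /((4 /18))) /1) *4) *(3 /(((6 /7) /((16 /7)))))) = 186948 /163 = 1146.92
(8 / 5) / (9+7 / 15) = 12 / 71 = 0.17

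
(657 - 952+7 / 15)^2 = 19518724 / 225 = 86749.88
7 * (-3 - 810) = -5691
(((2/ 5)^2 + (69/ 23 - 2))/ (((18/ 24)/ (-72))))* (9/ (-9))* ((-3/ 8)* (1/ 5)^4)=-1044/ 15625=-0.07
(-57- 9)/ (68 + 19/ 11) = -726/ 767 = -0.95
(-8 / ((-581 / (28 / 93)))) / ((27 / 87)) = 928 / 69471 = 0.01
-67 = -67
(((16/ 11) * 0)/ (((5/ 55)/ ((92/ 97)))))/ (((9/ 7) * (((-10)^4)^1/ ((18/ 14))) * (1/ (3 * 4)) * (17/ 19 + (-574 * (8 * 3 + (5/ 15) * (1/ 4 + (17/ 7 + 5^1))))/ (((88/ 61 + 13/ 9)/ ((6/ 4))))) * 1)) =0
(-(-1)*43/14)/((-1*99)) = -43/1386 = -0.03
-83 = -83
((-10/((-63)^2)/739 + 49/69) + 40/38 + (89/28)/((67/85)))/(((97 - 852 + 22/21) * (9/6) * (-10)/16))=7963002728644/971218515001455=0.01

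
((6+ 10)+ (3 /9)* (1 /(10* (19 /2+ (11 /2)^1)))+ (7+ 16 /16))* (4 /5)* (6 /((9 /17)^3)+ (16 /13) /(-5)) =771.72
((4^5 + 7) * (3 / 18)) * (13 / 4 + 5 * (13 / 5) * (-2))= -93821 / 24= -3909.21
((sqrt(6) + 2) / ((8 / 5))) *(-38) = -95 *sqrt(6) / 4 - 95 / 2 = -105.68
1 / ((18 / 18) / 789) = 789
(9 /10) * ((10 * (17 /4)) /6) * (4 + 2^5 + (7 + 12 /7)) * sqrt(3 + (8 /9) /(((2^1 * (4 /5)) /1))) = 5321 * sqrt(2) /14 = 537.50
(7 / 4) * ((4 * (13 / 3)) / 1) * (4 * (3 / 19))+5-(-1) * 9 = 630 / 19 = 33.16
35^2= 1225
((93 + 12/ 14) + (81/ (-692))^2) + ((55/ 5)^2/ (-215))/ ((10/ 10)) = 67246210817/ 720690320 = 93.31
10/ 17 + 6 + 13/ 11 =1453/ 187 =7.77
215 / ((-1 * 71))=-215 / 71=-3.03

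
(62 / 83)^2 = 3844 / 6889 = 0.56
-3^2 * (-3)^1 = 27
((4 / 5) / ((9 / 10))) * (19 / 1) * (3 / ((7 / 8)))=1216 / 21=57.90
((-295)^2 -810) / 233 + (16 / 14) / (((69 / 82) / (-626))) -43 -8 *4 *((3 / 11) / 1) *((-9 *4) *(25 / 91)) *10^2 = 130485414260 / 16093077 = 8108.17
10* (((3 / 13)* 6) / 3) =60 / 13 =4.62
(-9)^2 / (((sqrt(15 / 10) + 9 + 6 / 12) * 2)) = 1539 / 355 - 81 * sqrt(6) / 355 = 3.78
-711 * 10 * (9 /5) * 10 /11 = -127980 /11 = -11634.55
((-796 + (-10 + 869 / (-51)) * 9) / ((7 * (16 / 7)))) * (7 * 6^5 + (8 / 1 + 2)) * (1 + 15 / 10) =-2404839245 / 272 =-8841320.75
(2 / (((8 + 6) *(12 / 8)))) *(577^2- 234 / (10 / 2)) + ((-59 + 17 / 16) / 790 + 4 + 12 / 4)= 31709.99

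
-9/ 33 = -3/ 11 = -0.27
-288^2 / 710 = -41472 / 355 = -116.82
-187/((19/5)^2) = -4675/361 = -12.95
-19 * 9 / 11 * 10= -1710 / 11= -155.45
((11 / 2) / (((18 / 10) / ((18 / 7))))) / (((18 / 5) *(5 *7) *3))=55 / 2646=0.02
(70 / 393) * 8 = 560 / 393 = 1.42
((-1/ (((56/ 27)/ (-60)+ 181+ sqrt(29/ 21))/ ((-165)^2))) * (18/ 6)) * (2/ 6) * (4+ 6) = -28284050458125/ 18799704596+ 7442634375 * sqrt(609)/ 18799704596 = -1494.72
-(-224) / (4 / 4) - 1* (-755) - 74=905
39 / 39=1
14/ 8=7/ 4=1.75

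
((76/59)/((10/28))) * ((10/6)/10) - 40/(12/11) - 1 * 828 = -764698/885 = -864.07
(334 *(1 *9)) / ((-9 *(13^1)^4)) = -334 / 28561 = -0.01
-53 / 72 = -0.74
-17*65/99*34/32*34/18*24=-319345/594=-537.62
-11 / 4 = -2.75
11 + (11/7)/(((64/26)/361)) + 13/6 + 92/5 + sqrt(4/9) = 882649/3360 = 262.69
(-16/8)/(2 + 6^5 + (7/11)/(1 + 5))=-132/513355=-0.00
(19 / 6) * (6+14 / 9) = 646 / 27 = 23.93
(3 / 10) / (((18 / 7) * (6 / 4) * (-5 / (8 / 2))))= -14 / 225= -0.06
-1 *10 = -10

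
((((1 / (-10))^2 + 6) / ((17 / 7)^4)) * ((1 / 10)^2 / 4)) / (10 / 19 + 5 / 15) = 1678593 / 3340840000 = 0.00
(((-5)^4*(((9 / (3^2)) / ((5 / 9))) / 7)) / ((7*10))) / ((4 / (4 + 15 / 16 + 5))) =35775 / 6272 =5.70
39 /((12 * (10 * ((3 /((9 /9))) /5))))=13 /24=0.54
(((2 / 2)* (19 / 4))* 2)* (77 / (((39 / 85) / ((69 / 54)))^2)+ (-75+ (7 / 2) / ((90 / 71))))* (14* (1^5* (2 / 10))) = 86016523607 / 6160050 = 13963.61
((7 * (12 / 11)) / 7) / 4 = 3 / 11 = 0.27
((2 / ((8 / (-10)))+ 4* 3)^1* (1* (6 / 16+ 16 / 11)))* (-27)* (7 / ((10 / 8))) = -578151 / 220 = -2627.96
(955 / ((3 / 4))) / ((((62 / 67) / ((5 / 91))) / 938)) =85739900 / 1209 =70918.03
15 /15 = 1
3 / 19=0.16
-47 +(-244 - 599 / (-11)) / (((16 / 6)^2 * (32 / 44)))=-83.65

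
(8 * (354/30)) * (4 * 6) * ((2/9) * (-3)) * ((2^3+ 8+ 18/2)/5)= -7552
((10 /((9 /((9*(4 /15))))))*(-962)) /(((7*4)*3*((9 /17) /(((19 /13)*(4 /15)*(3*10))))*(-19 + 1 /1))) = 191216 /5103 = 37.47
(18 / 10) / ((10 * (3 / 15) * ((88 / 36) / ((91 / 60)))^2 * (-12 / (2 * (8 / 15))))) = -74529 / 2420000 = -0.03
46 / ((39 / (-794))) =-36524 / 39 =-936.51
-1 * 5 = -5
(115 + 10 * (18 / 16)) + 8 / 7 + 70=5527 / 28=197.39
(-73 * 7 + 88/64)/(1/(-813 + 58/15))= 16494183/40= 412354.58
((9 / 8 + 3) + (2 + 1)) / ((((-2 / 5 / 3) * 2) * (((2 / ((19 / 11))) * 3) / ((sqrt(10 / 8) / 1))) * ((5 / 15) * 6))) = -5415 * sqrt(5) / 2816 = -4.30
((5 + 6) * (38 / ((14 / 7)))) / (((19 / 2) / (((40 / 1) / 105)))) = 176 / 21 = 8.38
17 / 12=1.42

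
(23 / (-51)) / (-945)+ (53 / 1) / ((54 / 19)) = 18.65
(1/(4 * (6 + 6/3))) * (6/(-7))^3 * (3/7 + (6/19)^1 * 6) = -0.05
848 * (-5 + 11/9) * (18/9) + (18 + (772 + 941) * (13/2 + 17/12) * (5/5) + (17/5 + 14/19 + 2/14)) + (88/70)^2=6014445359/837900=7178.00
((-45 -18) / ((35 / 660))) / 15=-396 / 5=-79.20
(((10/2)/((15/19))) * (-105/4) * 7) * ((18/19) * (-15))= 33075/2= 16537.50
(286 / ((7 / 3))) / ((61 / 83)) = 71214 / 427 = 166.78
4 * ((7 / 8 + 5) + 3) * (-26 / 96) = -923 / 96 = -9.61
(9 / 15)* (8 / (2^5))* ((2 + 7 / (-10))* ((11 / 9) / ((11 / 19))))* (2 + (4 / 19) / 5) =1261 / 1500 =0.84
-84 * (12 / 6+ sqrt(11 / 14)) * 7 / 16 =-147 / 2 -21 * sqrt(154) / 8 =-106.08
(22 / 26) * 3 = 33 / 13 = 2.54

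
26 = 26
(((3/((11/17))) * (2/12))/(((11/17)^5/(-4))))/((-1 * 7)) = 48275138/12400927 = 3.89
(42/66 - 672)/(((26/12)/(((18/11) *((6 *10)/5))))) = -9570960/1573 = -6084.53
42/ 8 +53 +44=409/ 4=102.25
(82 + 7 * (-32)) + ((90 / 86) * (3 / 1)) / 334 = -2039269 / 14362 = -141.99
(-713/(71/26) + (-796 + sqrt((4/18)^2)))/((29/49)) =-33091856/18531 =-1785.76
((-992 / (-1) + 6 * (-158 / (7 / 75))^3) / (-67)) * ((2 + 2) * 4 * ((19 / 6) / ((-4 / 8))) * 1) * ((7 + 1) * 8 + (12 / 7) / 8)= -1364299017262698112 / 482601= -2826970970351.69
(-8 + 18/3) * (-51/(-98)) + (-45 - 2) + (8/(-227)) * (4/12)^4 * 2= -43283782/900963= -48.04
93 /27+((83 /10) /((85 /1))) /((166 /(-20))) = 2626 /765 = 3.43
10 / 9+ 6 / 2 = 37 / 9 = 4.11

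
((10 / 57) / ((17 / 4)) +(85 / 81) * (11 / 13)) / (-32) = -316045 / 10883808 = -0.03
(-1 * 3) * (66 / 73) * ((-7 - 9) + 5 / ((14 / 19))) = 12771 / 511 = 24.99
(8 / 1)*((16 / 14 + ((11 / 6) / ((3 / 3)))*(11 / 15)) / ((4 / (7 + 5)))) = 6268 / 105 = 59.70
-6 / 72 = -0.08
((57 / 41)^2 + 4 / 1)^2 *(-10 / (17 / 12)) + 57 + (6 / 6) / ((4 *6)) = -220682963767 / 1152910488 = -191.41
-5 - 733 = -738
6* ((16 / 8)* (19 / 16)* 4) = 57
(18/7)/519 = 6/1211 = 0.00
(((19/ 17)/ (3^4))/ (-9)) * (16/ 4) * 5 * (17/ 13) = -380/ 9477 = -0.04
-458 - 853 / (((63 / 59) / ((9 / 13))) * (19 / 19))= -92005 / 91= -1011.04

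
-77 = -77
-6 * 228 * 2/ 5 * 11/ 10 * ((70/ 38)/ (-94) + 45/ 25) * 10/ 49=-12592008/ 57575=-218.71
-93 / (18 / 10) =-155 / 3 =-51.67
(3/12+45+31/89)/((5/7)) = 63.84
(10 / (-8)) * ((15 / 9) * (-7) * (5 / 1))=875 / 12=72.92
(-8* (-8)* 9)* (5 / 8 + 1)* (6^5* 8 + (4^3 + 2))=58288464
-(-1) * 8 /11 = 0.73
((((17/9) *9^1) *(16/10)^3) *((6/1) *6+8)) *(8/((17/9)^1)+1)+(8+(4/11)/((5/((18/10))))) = 22066092/1375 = 16048.07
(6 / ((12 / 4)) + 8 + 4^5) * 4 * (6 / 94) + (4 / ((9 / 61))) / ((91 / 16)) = 220120 / 819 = 268.77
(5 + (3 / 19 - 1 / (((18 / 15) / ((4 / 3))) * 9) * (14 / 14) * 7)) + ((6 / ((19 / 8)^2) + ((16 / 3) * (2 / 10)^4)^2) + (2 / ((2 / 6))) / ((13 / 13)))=129728175494 / 11422265625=11.36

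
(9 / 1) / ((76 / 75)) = 675 / 76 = 8.88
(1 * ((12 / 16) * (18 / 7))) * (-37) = -999 / 14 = -71.36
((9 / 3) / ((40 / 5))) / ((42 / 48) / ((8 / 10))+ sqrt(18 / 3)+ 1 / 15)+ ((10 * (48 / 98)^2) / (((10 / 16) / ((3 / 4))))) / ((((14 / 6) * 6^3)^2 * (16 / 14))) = -10109346769 / 108117851142+ 86400 * sqrt(6) / 1072151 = 0.10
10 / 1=10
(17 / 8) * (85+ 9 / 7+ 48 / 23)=60469 / 322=187.79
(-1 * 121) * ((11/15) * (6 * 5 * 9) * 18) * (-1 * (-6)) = -2587464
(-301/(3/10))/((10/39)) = -3913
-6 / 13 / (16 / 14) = -21 / 52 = -0.40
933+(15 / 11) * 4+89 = 11302 / 11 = 1027.45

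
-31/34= -0.91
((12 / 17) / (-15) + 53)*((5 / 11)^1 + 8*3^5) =96271889 / 935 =102964.59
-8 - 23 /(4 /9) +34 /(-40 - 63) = -24753 /412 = -60.08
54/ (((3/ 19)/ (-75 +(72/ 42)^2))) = -1207602/ 49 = -24644.94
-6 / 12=-1 / 2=-0.50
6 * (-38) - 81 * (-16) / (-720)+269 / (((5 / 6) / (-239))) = -77379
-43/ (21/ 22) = -946/ 21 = -45.05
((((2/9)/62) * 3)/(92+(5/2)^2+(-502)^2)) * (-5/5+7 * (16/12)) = 0.00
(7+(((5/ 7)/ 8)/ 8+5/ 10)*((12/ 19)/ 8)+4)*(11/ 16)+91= 26854405/ 272384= 98.59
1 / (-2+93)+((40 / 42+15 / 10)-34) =-17219 / 546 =-31.54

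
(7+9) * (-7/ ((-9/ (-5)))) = -560/ 9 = -62.22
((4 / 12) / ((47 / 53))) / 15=53 / 2115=0.03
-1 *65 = -65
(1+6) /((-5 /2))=-14 /5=-2.80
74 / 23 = 3.22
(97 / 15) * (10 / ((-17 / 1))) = -194 / 51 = -3.80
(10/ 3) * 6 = 20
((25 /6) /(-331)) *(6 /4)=-25 /1324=-0.02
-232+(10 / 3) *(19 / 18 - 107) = -15799 / 27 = -585.15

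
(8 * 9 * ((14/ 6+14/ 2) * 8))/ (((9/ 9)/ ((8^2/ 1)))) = 344064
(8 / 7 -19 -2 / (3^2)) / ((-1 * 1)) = 1139 / 63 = 18.08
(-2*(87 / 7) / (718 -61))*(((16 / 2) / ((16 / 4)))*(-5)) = 580 / 1533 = 0.38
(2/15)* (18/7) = 12/35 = 0.34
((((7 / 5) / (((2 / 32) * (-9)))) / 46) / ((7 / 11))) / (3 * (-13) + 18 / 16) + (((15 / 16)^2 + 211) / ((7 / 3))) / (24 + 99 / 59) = 1988597567 / 561980160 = 3.54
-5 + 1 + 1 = -3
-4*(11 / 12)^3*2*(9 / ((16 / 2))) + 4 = -2.93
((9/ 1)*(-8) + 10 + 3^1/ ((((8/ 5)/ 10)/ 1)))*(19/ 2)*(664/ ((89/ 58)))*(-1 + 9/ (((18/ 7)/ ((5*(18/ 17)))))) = -3116614.78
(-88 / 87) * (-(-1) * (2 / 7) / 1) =-176 / 609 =-0.29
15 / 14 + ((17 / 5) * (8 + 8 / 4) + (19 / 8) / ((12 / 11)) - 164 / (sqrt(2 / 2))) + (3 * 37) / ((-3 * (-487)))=-126.68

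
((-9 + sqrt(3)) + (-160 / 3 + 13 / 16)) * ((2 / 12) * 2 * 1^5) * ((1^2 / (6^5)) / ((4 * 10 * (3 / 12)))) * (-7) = 20671 / 11197440 - 7 * sqrt(3) / 233280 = 0.00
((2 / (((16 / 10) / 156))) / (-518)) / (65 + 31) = -65 / 16576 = -0.00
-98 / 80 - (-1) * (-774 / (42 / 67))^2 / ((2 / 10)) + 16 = 14940318759 / 1960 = 7622611.61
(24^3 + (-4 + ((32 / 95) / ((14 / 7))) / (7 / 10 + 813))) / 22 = 628.18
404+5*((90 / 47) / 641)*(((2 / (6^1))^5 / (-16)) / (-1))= 2629002553 / 6507432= 404.00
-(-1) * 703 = 703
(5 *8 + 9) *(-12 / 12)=-49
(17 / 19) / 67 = 0.01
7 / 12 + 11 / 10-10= -499 / 60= -8.32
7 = 7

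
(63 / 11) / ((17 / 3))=189 / 187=1.01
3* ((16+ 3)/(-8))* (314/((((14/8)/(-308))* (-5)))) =-393756/5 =-78751.20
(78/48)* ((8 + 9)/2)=221/16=13.81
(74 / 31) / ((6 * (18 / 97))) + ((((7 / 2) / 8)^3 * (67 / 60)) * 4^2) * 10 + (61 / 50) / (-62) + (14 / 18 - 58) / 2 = -123476741 / 10713600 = -11.53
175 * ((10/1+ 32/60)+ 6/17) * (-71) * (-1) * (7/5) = 9657704/51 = 189366.75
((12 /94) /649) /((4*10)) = 3 /610060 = 0.00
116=116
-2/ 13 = -0.15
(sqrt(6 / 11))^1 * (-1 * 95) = -95 * sqrt(66) / 11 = -70.16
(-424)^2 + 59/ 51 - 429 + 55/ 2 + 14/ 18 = 54889189/ 306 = 179376.43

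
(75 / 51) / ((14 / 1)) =25 / 238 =0.11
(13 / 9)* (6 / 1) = 26 / 3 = 8.67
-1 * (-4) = 4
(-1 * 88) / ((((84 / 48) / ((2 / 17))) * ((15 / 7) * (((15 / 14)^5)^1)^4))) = -0.69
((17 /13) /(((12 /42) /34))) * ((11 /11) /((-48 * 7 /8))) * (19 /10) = -5491 /780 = -7.04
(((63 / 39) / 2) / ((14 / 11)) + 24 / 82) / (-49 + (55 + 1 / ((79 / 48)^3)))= 324912701 / 2180912344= 0.15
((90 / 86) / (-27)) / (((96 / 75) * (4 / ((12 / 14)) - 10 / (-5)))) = -25 / 5504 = -0.00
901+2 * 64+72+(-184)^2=34957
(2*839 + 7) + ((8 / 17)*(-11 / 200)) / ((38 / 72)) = 13605979 / 8075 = 1684.95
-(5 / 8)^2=-25 / 64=-0.39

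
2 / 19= 0.11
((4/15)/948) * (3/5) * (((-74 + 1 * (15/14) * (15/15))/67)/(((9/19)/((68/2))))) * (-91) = 4287179/3572775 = 1.20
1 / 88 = 0.01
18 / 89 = 0.20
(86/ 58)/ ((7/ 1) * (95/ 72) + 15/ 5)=0.12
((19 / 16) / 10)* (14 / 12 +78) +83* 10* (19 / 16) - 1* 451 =104453 / 192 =544.03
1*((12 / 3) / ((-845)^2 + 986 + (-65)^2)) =1 / 179809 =0.00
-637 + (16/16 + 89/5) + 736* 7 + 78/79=1791241/395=4534.79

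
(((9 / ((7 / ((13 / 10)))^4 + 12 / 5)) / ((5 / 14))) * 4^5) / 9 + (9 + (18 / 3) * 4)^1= 1095602663 / 30098183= 36.40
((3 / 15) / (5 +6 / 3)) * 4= 4 / 35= 0.11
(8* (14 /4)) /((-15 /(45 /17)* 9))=-28 /51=-0.55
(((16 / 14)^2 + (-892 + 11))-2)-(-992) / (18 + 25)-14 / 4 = -3632991 / 4214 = -862.12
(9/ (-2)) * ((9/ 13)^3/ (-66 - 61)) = 6561/ 558038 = 0.01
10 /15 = 0.67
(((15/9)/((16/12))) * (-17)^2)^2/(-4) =-2088025/64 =-32625.39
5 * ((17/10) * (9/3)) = 25.50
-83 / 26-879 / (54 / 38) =-145489 / 234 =-621.75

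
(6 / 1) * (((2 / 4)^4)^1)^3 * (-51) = -153 / 2048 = -0.07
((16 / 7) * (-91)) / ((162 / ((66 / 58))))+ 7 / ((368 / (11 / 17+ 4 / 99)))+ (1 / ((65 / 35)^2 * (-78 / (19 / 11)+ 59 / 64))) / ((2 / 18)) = -738157918812557 / 489832402028112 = -1.51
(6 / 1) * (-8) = -48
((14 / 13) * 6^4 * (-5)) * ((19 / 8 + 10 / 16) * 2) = -544320 / 13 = -41870.77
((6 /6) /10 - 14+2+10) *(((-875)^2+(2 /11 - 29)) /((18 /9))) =-80004801 /110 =-727316.37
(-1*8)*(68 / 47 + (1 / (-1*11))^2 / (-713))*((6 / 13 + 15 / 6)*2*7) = -2299674664 / 4792073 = -479.89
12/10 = 6/5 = 1.20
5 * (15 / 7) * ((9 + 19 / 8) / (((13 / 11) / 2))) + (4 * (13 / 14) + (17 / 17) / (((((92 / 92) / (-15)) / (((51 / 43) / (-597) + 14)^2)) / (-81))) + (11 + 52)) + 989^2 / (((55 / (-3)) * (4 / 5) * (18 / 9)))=9246521310114485 / 45104905384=205000.35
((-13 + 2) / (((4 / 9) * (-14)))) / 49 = 0.04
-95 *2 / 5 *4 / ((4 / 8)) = -304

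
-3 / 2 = -1.50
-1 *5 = -5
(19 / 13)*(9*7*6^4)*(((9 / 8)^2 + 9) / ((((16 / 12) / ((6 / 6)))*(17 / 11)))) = 2102124717 / 3536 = 594492.28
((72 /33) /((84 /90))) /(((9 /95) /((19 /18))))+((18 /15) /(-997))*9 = 89941828 /3454605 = 26.04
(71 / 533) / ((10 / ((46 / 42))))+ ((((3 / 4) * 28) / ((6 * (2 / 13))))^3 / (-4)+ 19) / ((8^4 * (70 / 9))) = -0.08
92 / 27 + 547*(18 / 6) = 44399 / 27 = 1644.41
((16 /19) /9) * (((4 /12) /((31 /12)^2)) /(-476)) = -0.00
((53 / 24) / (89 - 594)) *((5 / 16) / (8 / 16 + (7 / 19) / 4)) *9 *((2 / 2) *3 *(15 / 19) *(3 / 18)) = -53 / 6464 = -0.01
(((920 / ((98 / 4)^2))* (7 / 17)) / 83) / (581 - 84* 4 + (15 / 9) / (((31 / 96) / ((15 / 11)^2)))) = 2760736 / 92438359027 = 0.00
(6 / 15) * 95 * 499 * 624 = 11832288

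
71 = 71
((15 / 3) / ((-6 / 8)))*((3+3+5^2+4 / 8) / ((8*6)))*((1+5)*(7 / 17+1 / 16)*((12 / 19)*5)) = -203175 / 5168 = -39.31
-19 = -19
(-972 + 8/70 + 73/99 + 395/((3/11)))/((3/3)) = 1653446/3465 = 477.18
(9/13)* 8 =72/13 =5.54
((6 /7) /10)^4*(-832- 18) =-2754 /60025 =-0.05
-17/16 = -1.06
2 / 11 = 0.18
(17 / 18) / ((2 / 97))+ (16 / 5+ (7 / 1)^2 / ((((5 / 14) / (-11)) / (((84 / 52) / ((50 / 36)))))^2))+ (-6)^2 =62965.27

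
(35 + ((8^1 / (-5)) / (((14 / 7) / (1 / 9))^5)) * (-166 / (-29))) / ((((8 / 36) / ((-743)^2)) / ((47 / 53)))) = 293412184751017 / 3805380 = 77104568.99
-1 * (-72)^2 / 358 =-2592 / 179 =-14.48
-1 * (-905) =905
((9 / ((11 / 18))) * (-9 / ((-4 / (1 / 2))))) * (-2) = -729 / 22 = -33.14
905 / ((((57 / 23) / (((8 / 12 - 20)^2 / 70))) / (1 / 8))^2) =67721448469 / 1031622480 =65.65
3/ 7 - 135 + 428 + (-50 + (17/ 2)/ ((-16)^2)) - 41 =725623/ 3584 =202.46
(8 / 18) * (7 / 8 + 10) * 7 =203 / 6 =33.83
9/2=4.50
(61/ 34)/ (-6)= -61/ 204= -0.30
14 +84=98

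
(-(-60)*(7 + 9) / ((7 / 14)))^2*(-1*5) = -18432000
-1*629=-629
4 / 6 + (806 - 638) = 506 / 3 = 168.67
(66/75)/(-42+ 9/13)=-286/13425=-0.02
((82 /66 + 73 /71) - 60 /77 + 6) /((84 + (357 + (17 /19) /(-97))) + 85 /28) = 39381224 /2334192663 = 0.02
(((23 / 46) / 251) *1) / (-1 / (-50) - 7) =-25 / 87599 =-0.00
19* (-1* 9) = -171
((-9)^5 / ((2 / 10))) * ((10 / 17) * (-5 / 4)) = 7381125 / 34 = 217091.91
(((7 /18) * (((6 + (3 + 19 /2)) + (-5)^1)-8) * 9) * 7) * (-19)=-10241 /4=-2560.25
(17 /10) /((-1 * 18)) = -17 /180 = -0.09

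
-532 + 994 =462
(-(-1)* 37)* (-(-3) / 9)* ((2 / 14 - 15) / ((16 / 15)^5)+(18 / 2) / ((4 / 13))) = 209236443 / 917504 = 228.05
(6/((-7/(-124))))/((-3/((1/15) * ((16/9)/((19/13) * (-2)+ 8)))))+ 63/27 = 1.51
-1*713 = -713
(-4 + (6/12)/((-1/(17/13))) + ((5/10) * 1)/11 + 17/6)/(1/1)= -1523/858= -1.78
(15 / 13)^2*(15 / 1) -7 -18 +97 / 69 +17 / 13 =-27008 / 11661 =-2.32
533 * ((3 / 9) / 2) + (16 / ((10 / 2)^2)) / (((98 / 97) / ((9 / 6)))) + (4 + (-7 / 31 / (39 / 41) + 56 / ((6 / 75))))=2350523377 / 2962050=793.55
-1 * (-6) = 6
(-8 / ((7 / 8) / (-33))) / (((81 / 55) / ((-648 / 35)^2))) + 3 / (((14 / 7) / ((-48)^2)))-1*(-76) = 126492068 / 1715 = 73756.31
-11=-11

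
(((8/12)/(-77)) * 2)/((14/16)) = -32/1617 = -0.02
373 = 373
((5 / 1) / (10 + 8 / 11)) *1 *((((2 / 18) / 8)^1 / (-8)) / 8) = -55 / 543744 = -0.00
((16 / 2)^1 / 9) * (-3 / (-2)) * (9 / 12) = 1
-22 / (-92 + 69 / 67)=1474 / 6095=0.24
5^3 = 125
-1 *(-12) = 12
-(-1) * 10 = 10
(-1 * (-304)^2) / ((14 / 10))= -462080 / 7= -66011.43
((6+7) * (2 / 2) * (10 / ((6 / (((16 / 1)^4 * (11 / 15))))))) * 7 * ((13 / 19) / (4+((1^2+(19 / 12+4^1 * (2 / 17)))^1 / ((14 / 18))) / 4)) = 231967031296 / 231705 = 1001130.88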